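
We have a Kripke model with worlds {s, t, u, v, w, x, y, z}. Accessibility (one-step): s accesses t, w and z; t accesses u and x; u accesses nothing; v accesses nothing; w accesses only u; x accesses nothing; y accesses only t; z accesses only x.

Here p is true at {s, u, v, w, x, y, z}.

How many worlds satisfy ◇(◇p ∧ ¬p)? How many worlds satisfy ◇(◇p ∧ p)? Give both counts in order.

For ◇(◇p ∧ ¬p):
s: successors {t, w, z}; ◇p ∧ ¬p there: t:T, w:F, z:F. ✓
t: successors {u, x}; ◇p ∧ ¬p there: u:F, x:F. ✗
u: no successors, so ◇(◇p ∧ ¬p) fails. ✗
v: no successors, so ◇(◇p ∧ ¬p) fails. ✗
w: successors {u}; ◇p ∧ ¬p there: u:F. ✗
x: no successors, so ◇(◇p ∧ ¬p) fails. ✗
y: successors {t}; ◇p ∧ ¬p there: t:T. ✓
z: successors {x}; ◇p ∧ ¬p there: x:F. ✗
— 2 worlds.
For ◇(◇p ∧ p):
s: successors {t, w, z}; ◇p ∧ p there: t:F, w:T, z:T. ✓
t: successors {u, x}; ◇p ∧ p there: u:F, x:F. ✗
u: no successors, so ◇(◇p ∧ p) fails. ✗
v: no successors, so ◇(◇p ∧ p) fails. ✗
w: successors {u}; ◇p ∧ p there: u:F. ✗
x: no successors, so ◇(◇p ∧ p) fails. ✗
y: successors {t}; ◇p ∧ p there: t:F. ✗
z: successors {x}; ◇p ∧ p there: x:F. ✗
— 1 world.

2 and 1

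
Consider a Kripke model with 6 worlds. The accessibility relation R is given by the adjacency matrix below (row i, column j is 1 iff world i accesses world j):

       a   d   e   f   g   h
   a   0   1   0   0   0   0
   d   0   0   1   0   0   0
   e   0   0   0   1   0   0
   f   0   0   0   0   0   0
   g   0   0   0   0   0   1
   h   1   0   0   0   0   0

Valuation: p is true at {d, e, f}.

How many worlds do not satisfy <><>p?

a: successors {d}; <>p there: d:T. ✓
d: successors {e}; <>p there: e:T. ✓
e: successors {f}; <>p there: f:F. ✗
f: no successors, so <><>p fails. ✗
g: successors {h}; <>p there: h:F. ✗
h: successors {a}; <>p there: a:T. ✓
Satisfying worlds: {a, d, h}.
So <><>p fails at the other 3 worlds.

3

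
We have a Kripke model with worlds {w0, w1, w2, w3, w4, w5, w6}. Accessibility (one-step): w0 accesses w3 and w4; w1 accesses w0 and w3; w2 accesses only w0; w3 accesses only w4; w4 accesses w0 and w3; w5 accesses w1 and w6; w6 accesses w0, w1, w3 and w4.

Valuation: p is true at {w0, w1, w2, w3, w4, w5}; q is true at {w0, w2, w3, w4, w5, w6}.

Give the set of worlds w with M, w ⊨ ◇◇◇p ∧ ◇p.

{w0, w1, w2, w3, w4, w5, w6}

w0: ◇◇◇p is T, ◇p is T. ✓
w1: ◇◇◇p is T, ◇p is T. ✓
w2: ◇◇◇p is T, ◇p is T. ✓
w3: ◇◇◇p is T, ◇p is T. ✓
w4: ◇◇◇p is T, ◇p is T. ✓
w5: ◇◇◇p is T, ◇p is T. ✓
w6: ◇◇◇p is T, ◇p is T. ✓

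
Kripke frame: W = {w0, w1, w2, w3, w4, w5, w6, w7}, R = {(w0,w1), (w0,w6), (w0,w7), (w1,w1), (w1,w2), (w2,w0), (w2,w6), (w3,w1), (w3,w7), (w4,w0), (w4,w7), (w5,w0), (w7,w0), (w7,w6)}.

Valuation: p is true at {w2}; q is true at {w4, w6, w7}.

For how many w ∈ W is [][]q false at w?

7

w0: successors {w1, w6, w7}; []q there: w1:F, w6:T, w7:F. ✗
w1: successors {w1, w2}; []q there: w1:F, w2:F. ✗
w2: successors {w0, w6}; []q there: w0:F, w6:T. ✗
w3: successors {w1, w7}; []q there: w1:F, w7:F. ✗
w4: successors {w0, w7}; []q there: w0:F, w7:F. ✗
w5: successors {w0}; []q there: w0:F. ✗
w6: no successors, so [][]q holds vacuously. ✓
w7: successors {w0, w6}; []q there: w0:F, w6:T. ✗
Satisfying worlds: {w6}.
So [][]q fails at the other 7 worlds.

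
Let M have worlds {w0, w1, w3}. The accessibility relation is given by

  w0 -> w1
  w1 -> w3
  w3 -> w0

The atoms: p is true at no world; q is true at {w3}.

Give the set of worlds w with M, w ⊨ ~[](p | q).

w0: [](p | q) is F. ✓
w1: [](p | q) is T. ✗
w3: [](p | q) is F. ✓

{w0, w3}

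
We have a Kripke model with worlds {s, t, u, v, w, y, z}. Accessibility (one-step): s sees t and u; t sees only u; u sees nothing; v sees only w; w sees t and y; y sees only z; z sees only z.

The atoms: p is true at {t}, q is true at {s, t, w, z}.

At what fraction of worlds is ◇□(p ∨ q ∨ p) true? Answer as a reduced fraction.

5/7

s: successors {t, u}; □(p ∨ q ∨ p) there: t:F, u:T. ✓
t: successors {u}; □(p ∨ q ∨ p) there: u:T. ✓
u: no successors, so ◇□(p ∨ q ∨ p) fails. ✗
v: successors {w}; □(p ∨ q ∨ p) there: w:F. ✗
w: successors {t, y}; □(p ∨ q ∨ p) there: t:F, y:T. ✓
y: successors {z}; □(p ∨ q ∨ p) there: z:T. ✓
z: successors {z}; □(p ∨ q ∨ p) there: z:T. ✓
That's 5 of 7 worlds, so 5/7.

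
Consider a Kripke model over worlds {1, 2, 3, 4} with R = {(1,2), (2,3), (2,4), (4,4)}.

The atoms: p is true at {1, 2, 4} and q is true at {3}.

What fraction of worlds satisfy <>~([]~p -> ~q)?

1: successors {2}; ~([]~p -> ~q) there: 2:F. ✗
2: successors {3, 4}; ~([]~p -> ~q) there: 3:T, 4:F. ✓
3: no successors, so <>~([]~p -> ~q) fails. ✗
4: successors {4}; ~([]~p -> ~q) there: 4:F. ✗
That's 1 of 4 worlds, so 1/4.

1/4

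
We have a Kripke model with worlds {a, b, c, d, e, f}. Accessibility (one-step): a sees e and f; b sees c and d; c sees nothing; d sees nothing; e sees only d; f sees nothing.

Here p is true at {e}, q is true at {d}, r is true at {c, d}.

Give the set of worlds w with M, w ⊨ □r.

a: successors {e, f}; r there: e:F, f:F. ✗
b: successors {c, d}; r there: c:T, d:T. ✓
c: no successors, so □r holds vacuously. ✓
d: no successors, so □r holds vacuously. ✓
e: successors {d}; r there: d:T. ✓
f: no successors, so □r holds vacuously. ✓

{b, c, d, e, f}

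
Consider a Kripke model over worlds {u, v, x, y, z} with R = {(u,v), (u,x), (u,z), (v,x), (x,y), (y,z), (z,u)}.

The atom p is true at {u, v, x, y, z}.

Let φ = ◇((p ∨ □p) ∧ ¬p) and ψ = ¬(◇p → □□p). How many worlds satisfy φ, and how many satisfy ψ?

For ◇((p ∨ □p) ∧ ¬p):
u: successors {v, x, z}; (p ∨ □p) ∧ ¬p there: v:F, x:F, z:F. ✗
v: successors {x}; (p ∨ □p) ∧ ¬p there: x:F. ✗
x: successors {y}; (p ∨ □p) ∧ ¬p there: y:F. ✗
y: successors {z}; (p ∨ □p) ∧ ¬p there: z:F. ✗
z: successors {u}; (p ∨ □p) ∧ ¬p there: u:F. ✗
— 0 worlds.
For ¬(◇p → □□p):
u: ◇p → □□p is T. ✗
v: ◇p → □□p is T. ✗
x: ◇p → □□p is T. ✗
y: ◇p → □□p is T. ✗
z: ◇p → □□p is T. ✗
— 0 worlds.

0 and 0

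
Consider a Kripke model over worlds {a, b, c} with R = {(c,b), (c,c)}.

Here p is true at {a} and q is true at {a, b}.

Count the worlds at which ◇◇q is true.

a: no successors, so ◇◇q fails. ✗
b: no successors, so ◇◇q fails. ✗
c: successors {b, c}; ◇q there: b:F, c:T. ✓
Satisfying worlds: {c}.

1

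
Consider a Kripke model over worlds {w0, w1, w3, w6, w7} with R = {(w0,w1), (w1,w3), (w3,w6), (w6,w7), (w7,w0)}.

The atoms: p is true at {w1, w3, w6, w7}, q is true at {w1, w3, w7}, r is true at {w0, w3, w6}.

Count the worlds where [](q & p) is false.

w0: successors {w1}; q & p there: w1:T. ✓
w1: successors {w3}; q & p there: w3:T. ✓
w3: successors {w6}; q & p there: w6:F. ✗
w6: successors {w7}; q & p there: w7:T. ✓
w7: successors {w0}; q & p there: w0:F. ✗
Satisfying worlds: {w0, w1, w6}.
So [](q & p) fails at the other 2 worlds.

2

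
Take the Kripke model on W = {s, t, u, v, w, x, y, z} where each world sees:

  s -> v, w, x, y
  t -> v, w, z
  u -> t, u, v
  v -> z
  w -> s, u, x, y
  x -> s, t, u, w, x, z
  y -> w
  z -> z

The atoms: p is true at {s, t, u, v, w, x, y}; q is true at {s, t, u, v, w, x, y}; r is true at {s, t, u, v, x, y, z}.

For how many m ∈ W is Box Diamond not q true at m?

s: successors {v, w, x, y}; Diamond not q there: v:T, w:F, x:T, y:F. ✗
t: successors {v, w, z}; Diamond not q there: v:T, w:F, z:T. ✗
u: successors {t, u, v}; Diamond not q there: t:T, u:F, v:T. ✗
v: successors {z}; Diamond not q there: z:T. ✓
w: successors {s, u, x, y}; Diamond not q there: s:F, u:F, x:T, y:F. ✗
x: successors {s, t, u, w, x, z}; Diamond not q there: s:F, t:T, u:F, w:F, x:T, z:T. ✗
y: successors {w}; Diamond not q there: w:F. ✗
z: successors {z}; Diamond not q there: z:T. ✓
Satisfying worlds: {v, z}.

2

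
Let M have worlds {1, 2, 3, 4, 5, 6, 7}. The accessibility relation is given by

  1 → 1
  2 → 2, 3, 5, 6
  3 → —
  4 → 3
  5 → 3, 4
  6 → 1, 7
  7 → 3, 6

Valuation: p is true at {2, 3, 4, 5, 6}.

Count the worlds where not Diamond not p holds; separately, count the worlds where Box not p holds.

For not Diamond not p:
1: Diamond not p is T. ✗
2: Diamond not p is F. ✓
3: Diamond not p is F. ✓
4: Diamond not p is F. ✓
5: Diamond not p is F. ✓
6: Diamond not p is T. ✗
7: Diamond not p is F. ✓
— 5 worlds.
For Box not p:
1: successors {1}; not p there: 1:T. ✓
2: successors {2, 3, 5, 6}; not p there: 2:F, 3:F, 5:F, 6:F. ✗
3: no successors, so Box not p holds vacuously. ✓
4: successors {3}; not p there: 3:F. ✗
5: successors {3, 4}; not p there: 3:F, 4:F. ✗
6: successors {1, 7}; not p there: 1:T, 7:T. ✓
7: successors {3, 6}; not p there: 3:F, 6:F. ✗
— 3 worlds.

5 and 3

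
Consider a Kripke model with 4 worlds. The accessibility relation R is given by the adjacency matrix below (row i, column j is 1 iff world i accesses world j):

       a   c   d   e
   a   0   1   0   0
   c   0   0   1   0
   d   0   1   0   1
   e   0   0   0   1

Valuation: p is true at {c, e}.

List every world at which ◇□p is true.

{c, d, e}

a: successors {c}; □p there: c:F. ✗
c: successors {d}; □p there: d:T. ✓
d: successors {c, e}; □p there: c:F, e:T. ✓
e: successors {e}; □p there: e:T. ✓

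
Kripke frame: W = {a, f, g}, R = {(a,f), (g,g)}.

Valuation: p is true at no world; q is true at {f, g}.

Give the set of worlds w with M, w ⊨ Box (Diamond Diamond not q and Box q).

{f}

a: successors {f}; Diamond Diamond not q and Box q there: f:F. ✗
f: no successors, so Box (Diamond Diamond not q and Box q) holds vacuously. ✓
g: successors {g}; Diamond Diamond not q and Box q there: g:F. ✗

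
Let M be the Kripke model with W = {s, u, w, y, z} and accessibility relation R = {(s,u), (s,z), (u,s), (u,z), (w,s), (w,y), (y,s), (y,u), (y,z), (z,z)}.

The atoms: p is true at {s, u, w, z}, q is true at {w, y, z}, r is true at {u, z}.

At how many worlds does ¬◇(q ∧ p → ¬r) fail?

s: ◇(q ∧ p → ¬r) is T. ✗
u: ◇(q ∧ p → ¬r) is T. ✗
w: ◇(q ∧ p → ¬r) is T. ✗
y: ◇(q ∧ p → ¬r) is T. ✗
z: ◇(q ∧ p → ¬r) is F. ✓
Satisfying worlds: {z}.
So ¬◇(q ∧ p → ¬r) fails at the other 4 worlds.

4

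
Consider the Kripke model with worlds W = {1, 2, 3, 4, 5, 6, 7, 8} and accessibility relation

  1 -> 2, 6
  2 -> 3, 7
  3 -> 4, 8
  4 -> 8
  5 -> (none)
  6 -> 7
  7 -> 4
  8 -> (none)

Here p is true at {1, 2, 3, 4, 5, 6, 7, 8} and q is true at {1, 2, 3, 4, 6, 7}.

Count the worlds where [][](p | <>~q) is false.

0

1: successors {2, 6}; [](p | <>~q) there: 2:T, 6:T. ✓
2: successors {3, 7}; [](p | <>~q) there: 3:T, 7:T. ✓
3: successors {4, 8}; [](p | <>~q) there: 4:T, 8:T. ✓
4: successors {8}; [](p | <>~q) there: 8:T. ✓
5: no successors, so [][](p | <>~q) holds vacuously. ✓
6: successors {7}; [](p | <>~q) there: 7:T. ✓
7: successors {4}; [](p | <>~q) there: 4:T. ✓
8: no successors, so [][](p | <>~q) holds vacuously. ✓
Satisfying worlds: {1, 2, 3, 4, 5, 6, 7, 8}.
So [][](p | <>~q) fails at the other 0 worlds.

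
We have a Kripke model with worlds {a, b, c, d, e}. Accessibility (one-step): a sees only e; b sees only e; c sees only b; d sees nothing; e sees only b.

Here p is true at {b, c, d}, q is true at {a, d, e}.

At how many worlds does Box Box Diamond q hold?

3

a: successors {e}; Box Diamond q there: e:T. ✓
b: successors {e}; Box Diamond q there: e:T. ✓
c: successors {b}; Box Diamond q there: b:F. ✗
d: no successors, so Box Box Diamond q holds vacuously. ✓
e: successors {b}; Box Diamond q there: b:F. ✗
Satisfying worlds: {a, b, d}.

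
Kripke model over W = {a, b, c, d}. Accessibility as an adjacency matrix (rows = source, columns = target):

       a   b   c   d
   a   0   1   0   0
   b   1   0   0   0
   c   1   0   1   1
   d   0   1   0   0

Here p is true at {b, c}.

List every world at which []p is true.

a: successors {b}; p there: b:T. ✓
b: successors {a}; p there: a:F. ✗
c: successors {a, c, d}; p there: a:F, c:T, d:F. ✗
d: successors {b}; p there: b:T. ✓

{a, d}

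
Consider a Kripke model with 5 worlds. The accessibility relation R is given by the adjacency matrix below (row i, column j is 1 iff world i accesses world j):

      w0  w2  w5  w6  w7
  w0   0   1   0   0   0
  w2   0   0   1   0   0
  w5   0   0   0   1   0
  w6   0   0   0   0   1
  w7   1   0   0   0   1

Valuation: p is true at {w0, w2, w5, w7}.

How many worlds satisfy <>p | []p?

w0: <>p is T, []p is T. ✓
w2: <>p is T, []p is T. ✓
w5: <>p is F, []p is F. ✗
w6: <>p is T, []p is T. ✓
w7: <>p is T, []p is T. ✓
Satisfying worlds: {w0, w2, w6, w7}.

4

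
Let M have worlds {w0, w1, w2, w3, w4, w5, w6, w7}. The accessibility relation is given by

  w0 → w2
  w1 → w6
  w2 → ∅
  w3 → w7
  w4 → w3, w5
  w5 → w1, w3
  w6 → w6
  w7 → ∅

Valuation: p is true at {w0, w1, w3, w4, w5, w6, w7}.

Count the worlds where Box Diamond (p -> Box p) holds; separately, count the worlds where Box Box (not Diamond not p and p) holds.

For Box Diamond (p -> Box p):
w0: successors {w2}; Diamond (p -> Box p) there: w2:F. ✗
w1: successors {w6}; Diamond (p -> Box p) there: w6:T. ✓
w2: no successors, so Box Diamond (p -> Box p) holds vacuously. ✓
w3: successors {w7}; Diamond (p -> Box p) there: w7:F. ✗
w4: successors {w3, w5}; Diamond (p -> Box p) there: w3:T, w5:T. ✓
w5: successors {w1, w3}; Diamond (p -> Box p) there: w1:T, w3:T. ✓
w6: successors {w6}; Diamond (p -> Box p) there: w6:T. ✓
w7: no successors, so Box Diamond (p -> Box p) holds vacuously. ✓
— 6 worlds.
For Box Box (not Diamond not p and p):
w0: successors {w2}; Box (not Diamond not p and p) there: w2:T. ✓
w1: successors {w6}; Box (not Diamond not p and p) there: w6:T. ✓
w2: no successors, so Box Box (not Diamond not p and p) holds vacuously. ✓
w3: successors {w7}; Box (not Diamond not p and p) there: w7:T. ✓
w4: successors {w3, w5}; Box (not Diamond not p and p) there: w3:T, w5:T. ✓
w5: successors {w1, w3}; Box (not Diamond not p and p) there: w1:T, w3:T. ✓
w6: successors {w6}; Box (not Diamond not p and p) there: w6:T. ✓
w7: no successors, so Box Box (not Diamond not p and p) holds vacuously. ✓
— 8 worlds.

6 and 8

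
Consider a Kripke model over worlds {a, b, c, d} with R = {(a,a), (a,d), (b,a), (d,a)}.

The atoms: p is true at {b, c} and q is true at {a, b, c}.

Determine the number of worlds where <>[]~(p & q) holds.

3

a: successors {a, d}; []~(p & q) there: a:T, d:T. ✓
b: successors {a}; []~(p & q) there: a:T. ✓
c: no successors, so <>[]~(p & q) fails. ✗
d: successors {a}; []~(p & q) there: a:T. ✓
Satisfying worlds: {a, b, d}.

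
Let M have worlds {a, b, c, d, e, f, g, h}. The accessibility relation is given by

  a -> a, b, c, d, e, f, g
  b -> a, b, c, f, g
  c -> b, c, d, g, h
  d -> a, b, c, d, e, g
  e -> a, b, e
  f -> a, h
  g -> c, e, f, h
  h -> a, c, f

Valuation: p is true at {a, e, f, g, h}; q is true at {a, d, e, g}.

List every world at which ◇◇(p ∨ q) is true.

a: successors {a, b, c, d, e, f, g}; ◇(p ∨ q) there: a:T, b:T, c:T, d:T, e:T, f:T, g:T. ✓
b: successors {a, b, c, f, g}; ◇(p ∨ q) there: a:T, b:T, c:T, f:T, g:T. ✓
c: successors {b, c, d, g, h}; ◇(p ∨ q) there: b:T, c:T, d:T, g:T, h:T. ✓
d: successors {a, b, c, d, e, g}; ◇(p ∨ q) there: a:T, b:T, c:T, d:T, e:T, g:T. ✓
e: successors {a, b, e}; ◇(p ∨ q) there: a:T, b:T, e:T. ✓
f: successors {a, h}; ◇(p ∨ q) there: a:T, h:T. ✓
g: successors {c, e, f, h}; ◇(p ∨ q) there: c:T, e:T, f:T, h:T. ✓
h: successors {a, c, f}; ◇(p ∨ q) there: a:T, c:T, f:T. ✓

{a, b, c, d, e, f, g, h}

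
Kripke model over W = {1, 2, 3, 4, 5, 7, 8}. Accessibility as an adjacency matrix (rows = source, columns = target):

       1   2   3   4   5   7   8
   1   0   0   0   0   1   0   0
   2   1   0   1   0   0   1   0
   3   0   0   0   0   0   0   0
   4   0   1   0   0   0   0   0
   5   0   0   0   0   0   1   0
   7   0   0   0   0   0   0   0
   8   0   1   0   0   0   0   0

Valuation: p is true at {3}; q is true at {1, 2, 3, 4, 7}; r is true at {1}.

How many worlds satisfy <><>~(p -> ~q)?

1: successors {5}; <>~(p -> ~q) there: 5:F. ✗
2: successors {1, 3, 7}; <>~(p -> ~q) there: 1:F, 3:F, 7:F. ✗
3: no successors, so <><>~(p -> ~q) fails. ✗
4: successors {2}; <>~(p -> ~q) there: 2:T. ✓
5: successors {7}; <>~(p -> ~q) there: 7:F. ✗
7: no successors, so <><>~(p -> ~q) fails. ✗
8: successors {2}; <>~(p -> ~q) there: 2:T. ✓
Satisfying worlds: {4, 8}.

2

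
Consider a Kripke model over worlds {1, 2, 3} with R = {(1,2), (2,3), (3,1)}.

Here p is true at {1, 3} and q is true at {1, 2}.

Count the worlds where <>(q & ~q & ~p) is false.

3

1: successors {2}; q & ~q & ~p there: 2:F. ✗
2: successors {3}; q & ~q & ~p there: 3:F. ✗
3: successors {1}; q & ~q & ~p there: 1:F. ✗
Satisfying worlds: ∅.
So <>(q & ~q & ~p) fails at the other 3 worlds.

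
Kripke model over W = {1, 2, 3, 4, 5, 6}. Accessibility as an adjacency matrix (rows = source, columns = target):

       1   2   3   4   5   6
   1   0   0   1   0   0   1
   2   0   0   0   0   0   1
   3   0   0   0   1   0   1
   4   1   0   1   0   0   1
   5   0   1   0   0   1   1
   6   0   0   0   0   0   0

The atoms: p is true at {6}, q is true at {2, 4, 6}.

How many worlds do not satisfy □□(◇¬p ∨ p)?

1: successors {3, 6}; □(◇¬p ∨ p) there: 3:T, 6:T. ✓
2: successors {6}; □(◇¬p ∨ p) there: 6:T. ✓
3: successors {4, 6}; □(◇¬p ∨ p) there: 4:T, 6:T. ✓
4: successors {1, 3, 6}; □(◇¬p ∨ p) there: 1:T, 3:T, 6:T. ✓
5: successors {2, 5, 6}; □(◇¬p ∨ p) there: 2:T, 5:F, 6:T. ✗
6: no successors, so □□(◇¬p ∨ p) holds vacuously. ✓
Satisfying worlds: {1, 2, 3, 4, 6}.
So □□(◇¬p ∨ p) fails at the other 1 world.

1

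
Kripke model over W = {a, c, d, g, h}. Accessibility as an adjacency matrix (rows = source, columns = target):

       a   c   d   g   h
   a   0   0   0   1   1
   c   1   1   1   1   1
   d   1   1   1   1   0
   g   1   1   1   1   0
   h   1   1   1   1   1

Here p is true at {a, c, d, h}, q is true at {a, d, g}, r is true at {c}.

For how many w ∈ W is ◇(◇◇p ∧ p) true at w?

5

a: successors {g, h}; ◇◇p ∧ p there: g:F, h:T. ✓
c: successors {a, c, d, g, h}; ◇◇p ∧ p there: a:T, c:T, d:T, g:F, h:T. ✓
d: successors {a, c, d, g}; ◇◇p ∧ p there: a:T, c:T, d:T, g:F. ✓
g: successors {a, c, d, g}; ◇◇p ∧ p there: a:T, c:T, d:T, g:F. ✓
h: successors {a, c, d, g, h}; ◇◇p ∧ p there: a:T, c:T, d:T, g:F, h:T. ✓
Satisfying worlds: {a, c, d, g, h}.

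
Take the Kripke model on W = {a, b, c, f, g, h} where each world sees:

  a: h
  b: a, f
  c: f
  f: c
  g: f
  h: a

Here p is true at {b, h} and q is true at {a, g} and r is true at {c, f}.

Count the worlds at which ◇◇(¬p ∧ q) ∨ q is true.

2

a: ◇◇(¬p ∧ q) is T, q is T. ✓
b: ◇◇(¬p ∧ q) is F, q is F. ✗
c: ◇◇(¬p ∧ q) is F, q is F. ✗
f: ◇◇(¬p ∧ q) is F, q is F. ✗
g: ◇◇(¬p ∧ q) is F, q is T. ✓
h: ◇◇(¬p ∧ q) is F, q is F. ✗
Satisfying worlds: {a, g}.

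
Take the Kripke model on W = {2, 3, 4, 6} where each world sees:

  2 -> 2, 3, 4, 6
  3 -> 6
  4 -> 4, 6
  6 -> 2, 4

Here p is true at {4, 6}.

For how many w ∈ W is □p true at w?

2: successors {2, 3, 4, 6}; p there: 2:F, 3:F, 4:T, 6:T. ✗
3: successors {6}; p there: 6:T. ✓
4: successors {4, 6}; p there: 4:T, 6:T. ✓
6: successors {2, 4}; p there: 2:F, 4:T. ✗
Satisfying worlds: {3, 4}.

2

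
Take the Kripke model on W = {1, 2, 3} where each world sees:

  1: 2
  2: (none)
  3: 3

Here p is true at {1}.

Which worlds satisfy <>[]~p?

1: successors {2}; []~p there: 2:T. ✓
2: no successors, so <>[]~p fails. ✗
3: successors {3}; []~p there: 3:T. ✓

{1, 3}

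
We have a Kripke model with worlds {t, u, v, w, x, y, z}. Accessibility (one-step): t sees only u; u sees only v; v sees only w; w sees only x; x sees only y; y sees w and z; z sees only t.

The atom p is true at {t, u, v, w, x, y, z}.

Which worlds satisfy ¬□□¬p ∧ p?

{t, u, v, w, x, y, z}

t: ¬□□¬p is T, p is T. ✓
u: ¬□□¬p is T, p is T. ✓
v: ¬□□¬p is T, p is T. ✓
w: ¬□□¬p is T, p is T. ✓
x: ¬□□¬p is T, p is T. ✓
y: ¬□□¬p is T, p is T. ✓
z: ¬□□¬p is T, p is T. ✓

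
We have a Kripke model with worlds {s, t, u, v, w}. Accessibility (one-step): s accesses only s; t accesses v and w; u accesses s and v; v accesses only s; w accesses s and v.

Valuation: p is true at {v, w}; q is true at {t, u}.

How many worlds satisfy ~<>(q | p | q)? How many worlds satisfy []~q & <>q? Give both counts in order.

2 and 0

For ~<>(q | p | q):
s: <>(q | p | q) is F. ✓
t: <>(q | p | q) is T. ✗
u: <>(q | p | q) is T. ✗
v: <>(q | p | q) is F. ✓
w: <>(q | p | q) is T. ✗
— 2 worlds.
For []~q & <>q:
s: []~q is T, <>q is F. ✗
t: []~q is T, <>q is F. ✗
u: []~q is T, <>q is F. ✗
v: []~q is T, <>q is F. ✗
w: []~q is T, <>q is F. ✗
— 0 worlds.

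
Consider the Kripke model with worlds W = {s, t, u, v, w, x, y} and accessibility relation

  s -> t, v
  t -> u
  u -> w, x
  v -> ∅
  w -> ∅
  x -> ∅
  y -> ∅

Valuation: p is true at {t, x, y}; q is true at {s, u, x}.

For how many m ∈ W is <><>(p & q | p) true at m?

1

s: successors {t, v}; <>(p & q | p) there: t:F, v:F. ✗
t: successors {u}; <>(p & q | p) there: u:T. ✓
u: successors {w, x}; <>(p & q | p) there: w:F, x:F. ✗
v: no successors, so <><>(p & q | p) fails. ✗
w: no successors, so <><>(p & q | p) fails. ✗
x: no successors, so <><>(p & q | p) fails. ✗
y: no successors, so <><>(p & q | p) fails. ✗
Satisfying worlds: {t}.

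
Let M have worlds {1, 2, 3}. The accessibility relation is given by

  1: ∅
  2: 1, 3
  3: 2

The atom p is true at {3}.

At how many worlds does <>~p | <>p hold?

1: <>~p is F, <>p is F. ✗
2: <>~p is T, <>p is T. ✓
3: <>~p is T, <>p is F. ✓
Satisfying worlds: {2, 3}.

2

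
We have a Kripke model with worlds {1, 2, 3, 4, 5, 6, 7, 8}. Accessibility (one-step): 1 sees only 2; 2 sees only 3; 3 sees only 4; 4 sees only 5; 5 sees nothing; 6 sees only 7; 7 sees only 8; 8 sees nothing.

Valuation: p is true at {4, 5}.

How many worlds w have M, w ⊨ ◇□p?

1: successors {2}; □p there: 2:F. ✗
2: successors {3}; □p there: 3:T. ✓
3: successors {4}; □p there: 4:T. ✓
4: successors {5}; □p there: 5:T. ✓
5: no successors, so ◇□p fails. ✗
6: successors {7}; □p there: 7:F. ✗
7: successors {8}; □p there: 8:T. ✓
8: no successors, so ◇□p fails. ✗
Satisfying worlds: {2, 3, 4, 7}.

4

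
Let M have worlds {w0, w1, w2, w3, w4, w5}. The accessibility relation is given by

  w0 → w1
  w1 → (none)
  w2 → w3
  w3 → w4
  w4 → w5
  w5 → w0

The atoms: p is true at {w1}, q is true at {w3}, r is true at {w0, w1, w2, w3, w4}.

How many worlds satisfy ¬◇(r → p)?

4

w0: ◇(r → p) is T. ✗
w1: ◇(r → p) is F. ✓
w2: ◇(r → p) is F. ✓
w3: ◇(r → p) is F. ✓
w4: ◇(r → p) is T. ✗
w5: ◇(r → p) is F. ✓
Satisfying worlds: {w1, w2, w3, w5}.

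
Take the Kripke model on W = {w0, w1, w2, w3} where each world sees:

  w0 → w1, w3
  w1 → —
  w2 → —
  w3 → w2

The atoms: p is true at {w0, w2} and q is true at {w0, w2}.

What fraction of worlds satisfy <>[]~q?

w0: successors {w1, w3}; []~q there: w1:T, w3:F. ✓
w1: no successors, so <>[]~q fails. ✗
w2: no successors, so <>[]~q fails. ✗
w3: successors {w2}; []~q there: w2:T. ✓
That's 2 of 4 worlds, so 2/4 = 1/2.

1/2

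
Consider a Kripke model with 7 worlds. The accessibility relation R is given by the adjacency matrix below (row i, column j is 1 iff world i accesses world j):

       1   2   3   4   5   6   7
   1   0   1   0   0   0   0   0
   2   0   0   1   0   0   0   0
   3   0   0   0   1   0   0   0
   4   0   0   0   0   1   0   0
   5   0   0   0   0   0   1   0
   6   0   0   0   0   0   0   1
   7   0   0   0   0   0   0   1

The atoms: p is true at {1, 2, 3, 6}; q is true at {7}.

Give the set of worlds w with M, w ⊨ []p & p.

{1, 2}

1: []p is T, p is T. ✓
2: []p is T, p is T. ✓
3: []p is F, p is T. ✗
4: []p is F, p is F. ✗
5: []p is T, p is F. ✗
6: []p is F, p is T. ✗
7: []p is F, p is F. ✗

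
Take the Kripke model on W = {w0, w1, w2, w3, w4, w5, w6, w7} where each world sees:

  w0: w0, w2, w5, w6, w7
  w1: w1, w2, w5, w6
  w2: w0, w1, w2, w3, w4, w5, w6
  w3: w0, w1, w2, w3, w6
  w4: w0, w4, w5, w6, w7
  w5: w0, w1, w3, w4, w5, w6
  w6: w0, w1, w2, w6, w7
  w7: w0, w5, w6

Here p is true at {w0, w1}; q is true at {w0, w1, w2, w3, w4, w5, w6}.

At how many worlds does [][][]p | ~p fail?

2

w0: [][][]p is F, ~p is F. ✗
w1: [][][]p is F, ~p is F. ✗
w2: [][][]p is F, ~p is T. ✓
w3: [][][]p is F, ~p is T. ✓
w4: [][][]p is F, ~p is T. ✓
w5: [][][]p is F, ~p is T. ✓
w6: [][][]p is F, ~p is T. ✓
w7: [][][]p is F, ~p is T. ✓
Satisfying worlds: {w2, w3, w4, w5, w6, w7}.
So [][][]p | ~p fails at the other 2 worlds.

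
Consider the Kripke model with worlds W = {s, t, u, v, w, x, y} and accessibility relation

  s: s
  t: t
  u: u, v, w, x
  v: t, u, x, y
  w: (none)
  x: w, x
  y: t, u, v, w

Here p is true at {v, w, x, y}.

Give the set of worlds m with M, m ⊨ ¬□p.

{s, t, u, v, y}

s: □p is F. ✓
t: □p is F. ✓
u: □p is F. ✓
v: □p is F. ✓
w: □p is T. ✗
x: □p is T. ✗
y: □p is F. ✓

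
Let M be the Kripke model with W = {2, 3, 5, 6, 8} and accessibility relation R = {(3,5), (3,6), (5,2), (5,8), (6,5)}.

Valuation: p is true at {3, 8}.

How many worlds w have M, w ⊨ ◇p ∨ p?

2: ◇p is F, p is F. ✗
3: ◇p is F, p is T. ✓
5: ◇p is T, p is F. ✓
6: ◇p is F, p is F. ✗
8: ◇p is F, p is T. ✓
Satisfying worlds: {3, 5, 8}.

3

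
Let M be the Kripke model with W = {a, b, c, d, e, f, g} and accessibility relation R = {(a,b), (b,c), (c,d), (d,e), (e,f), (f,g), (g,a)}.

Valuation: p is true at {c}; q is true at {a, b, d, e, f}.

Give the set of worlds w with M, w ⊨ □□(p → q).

{b, c, d, e, f, g}

a: successors {b}; □(p → q) there: b:F. ✗
b: successors {c}; □(p → q) there: c:T. ✓
c: successors {d}; □(p → q) there: d:T. ✓
d: successors {e}; □(p → q) there: e:T. ✓
e: successors {f}; □(p → q) there: f:T. ✓
f: successors {g}; □(p → q) there: g:T. ✓
g: successors {a}; □(p → q) there: a:T. ✓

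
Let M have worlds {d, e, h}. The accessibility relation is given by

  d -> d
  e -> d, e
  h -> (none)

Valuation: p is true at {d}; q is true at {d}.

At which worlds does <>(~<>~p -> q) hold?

{d, e}

d: successors {d}; ~<>~p -> q there: d:T. ✓
e: successors {d, e}; ~<>~p -> q there: d:T, e:T. ✓
h: no successors, so <>(~<>~p -> q) fails. ✗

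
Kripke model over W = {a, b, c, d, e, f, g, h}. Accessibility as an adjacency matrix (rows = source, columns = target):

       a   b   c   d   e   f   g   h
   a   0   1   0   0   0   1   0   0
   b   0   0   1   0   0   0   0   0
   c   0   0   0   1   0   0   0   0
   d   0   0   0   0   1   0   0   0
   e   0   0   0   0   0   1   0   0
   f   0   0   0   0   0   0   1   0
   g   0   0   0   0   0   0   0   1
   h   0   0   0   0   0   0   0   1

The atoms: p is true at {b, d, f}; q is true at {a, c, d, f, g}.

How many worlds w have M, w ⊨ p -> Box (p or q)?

7

a: p is F, Box (p or q) is T. ✓
b: p is T, Box (p or q) is T. ✓
c: p is F, Box (p or q) is T. ✓
d: p is T, Box (p or q) is F. ✗
e: p is F, Box (p or q) is T. ✓
f: p is T, Box (p or q) is T. ✓
g: p is F, Box (p or q) is F. ✓
h: p is F, Box (p or q) is F. ✓
Satisfying worlds: {a, b, c, e, f, g, h}.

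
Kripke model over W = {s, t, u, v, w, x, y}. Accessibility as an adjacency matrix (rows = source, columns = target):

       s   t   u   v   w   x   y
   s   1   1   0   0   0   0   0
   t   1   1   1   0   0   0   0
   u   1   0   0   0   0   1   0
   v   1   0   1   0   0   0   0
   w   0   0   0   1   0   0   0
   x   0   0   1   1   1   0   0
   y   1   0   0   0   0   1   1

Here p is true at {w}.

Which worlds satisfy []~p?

{s, t, u, v, w, y}

s: successors {s, t}; ~p there: s:T, t:T. ✓
t: successors {s, t, u}; ~p there: s:T, t:T, u:T. ✓
u: successors {s, x}; ~p there: s:T, x:T. ✓
v: successors {s, u}; ~p there: s:T, u:T. ✓
w: successors {v}; ~p there: v:T. ✓
x: successors {u, v, w}; ~p there: u:T, v:T, w:F. ✗
y: successors {s, x, y}; ~p there: s:T, x:T, y:T. ✓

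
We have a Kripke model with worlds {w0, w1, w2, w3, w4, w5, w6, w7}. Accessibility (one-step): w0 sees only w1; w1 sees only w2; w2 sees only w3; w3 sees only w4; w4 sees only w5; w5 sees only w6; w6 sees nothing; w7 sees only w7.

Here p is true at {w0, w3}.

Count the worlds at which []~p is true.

7

w0: successors {w1}; ~p there: w1:T. ✓
w1: successors {w2}; ~p there: w2:T. ✓
w2: successors {w3}; ~p there: w3:F. ✗
w3: successors {w4}; ~p there: w4:T. ✓
w4: successors {w5}; ~p there: w5:T. ✓
w5: successors {w6}; ~p there: w6:T. ✓
w6: no successors, so []~p holds vacuously. ✓
w7: successors {w7}; ~p there: w7:T. ✓
Satisfying worlds: {w0, w1, w3, w4, w5, w6, w7}.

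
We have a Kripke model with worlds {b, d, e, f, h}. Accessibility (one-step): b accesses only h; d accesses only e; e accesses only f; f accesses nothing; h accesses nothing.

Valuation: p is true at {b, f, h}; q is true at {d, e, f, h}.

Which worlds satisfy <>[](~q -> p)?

b: successors {h}; [](~q -> p) there: h:T. ✓
d: successors {e}; [](~q -> p) there: e:T. ✓
e: successors {f}; [](~q -> p) there: f:T. ✓
f: no successors, so <>[](~q -> p) fails. ✗
h: no successors, so <>[](~q -> p) fails. ✗

{b, d, e}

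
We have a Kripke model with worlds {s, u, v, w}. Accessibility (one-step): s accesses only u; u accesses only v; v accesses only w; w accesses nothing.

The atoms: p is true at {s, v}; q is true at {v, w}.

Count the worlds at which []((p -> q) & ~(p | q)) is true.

s: successors {u}; (p -> q) & ~(p | q) there: u:T. ✓
u: successors {v}; (p -> q) & ~(p | q) there: v:F. ✗
v: successors {w}; (p -> q) & ~(p | q) there: w:F. ✗
w: no successors, so []((p -> q) & ~(p | q)) holds vacuously. ✓
Satisfying worlds: {s, w}.

2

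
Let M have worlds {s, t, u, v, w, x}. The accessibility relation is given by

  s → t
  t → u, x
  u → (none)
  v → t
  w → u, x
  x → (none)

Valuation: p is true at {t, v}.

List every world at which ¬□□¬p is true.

s: □□¬p is T. ✗
t: □□¬p is T. ✗
u: □□¬p is T. ✗
v: □□¬p is T. ✗
w: □□¬p is T. ✗
x: □□¬p is T. ✗

∅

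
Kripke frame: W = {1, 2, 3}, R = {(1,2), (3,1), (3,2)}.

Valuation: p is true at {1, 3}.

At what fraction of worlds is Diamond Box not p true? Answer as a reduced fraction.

1: successors {2}; Box not p there: 2:T. ✓
2: no successors, so Diamond Box not p fails. ✗
3: successors {1, 2}; Box not p there: 1:T, 2:T. ✓
That's 2 of 3 worlds, so 2/3.

2/3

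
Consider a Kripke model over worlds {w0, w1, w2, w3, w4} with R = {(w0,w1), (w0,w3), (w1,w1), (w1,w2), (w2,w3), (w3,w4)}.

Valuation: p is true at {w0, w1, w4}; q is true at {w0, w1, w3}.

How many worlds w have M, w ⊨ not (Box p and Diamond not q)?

4

w0: Box p and Diamond not q is F. ✓
w1: Box p and Diamond not q is F. ✓
w2: Box p and Diamond not q is F. ✓
w3: Box p and Diamond not q is T. ✗
w4: Box p and Diamond not q is F. ✓
Satisfying worlds: {w0, w1, w2, w4}.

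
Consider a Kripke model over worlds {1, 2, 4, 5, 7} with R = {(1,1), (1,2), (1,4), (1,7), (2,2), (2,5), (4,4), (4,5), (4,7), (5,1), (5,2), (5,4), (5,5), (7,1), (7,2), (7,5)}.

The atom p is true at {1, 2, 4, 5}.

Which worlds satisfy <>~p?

1: successors {1, 2, 4, 7}; ~p there: 1:F, 2:F, 4:F, 7:T. ✓
2: successors {2, 5}; ~p there: 2:F, 5:F. ✗
4: successors {4, 5, 7}; ~p there: 4:F, 5:F, 7:T. ✓
5: successors {1, 2, 4, 5}; ~p there: 1:F, 2:F, 4:F, 5:F. ✗
7: successors {1, 2, 5}; ~p there: 1:F, 2:F, 5:F. ✗

{1, 4}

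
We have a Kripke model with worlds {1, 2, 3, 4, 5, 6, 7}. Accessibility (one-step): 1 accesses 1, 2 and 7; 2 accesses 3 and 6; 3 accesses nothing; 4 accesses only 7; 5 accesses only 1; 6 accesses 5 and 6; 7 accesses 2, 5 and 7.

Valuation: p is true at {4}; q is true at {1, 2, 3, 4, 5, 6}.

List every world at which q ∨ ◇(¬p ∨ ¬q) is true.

{1, 2, 3, 4, 5, 6, 7}

1: q is T, ◇(¬p ∨ ¬q) is T. ✓
2: q is T, ◇(¬p ∨ ¬q) is T. ✓
3: q is T, ◇(¬p ∨ ¬q) is F. ✓
4: q is T, ◇(¬p ∨ ¬q) is T. ✓
5: q is T, ◇(¬p ∨ ¬q) is T. ✓
6: q is T, ◇(¬p ∨ ¬q) is T. ✓
7: q is F, ◇(¬p ∨ ¬q) is T. ✓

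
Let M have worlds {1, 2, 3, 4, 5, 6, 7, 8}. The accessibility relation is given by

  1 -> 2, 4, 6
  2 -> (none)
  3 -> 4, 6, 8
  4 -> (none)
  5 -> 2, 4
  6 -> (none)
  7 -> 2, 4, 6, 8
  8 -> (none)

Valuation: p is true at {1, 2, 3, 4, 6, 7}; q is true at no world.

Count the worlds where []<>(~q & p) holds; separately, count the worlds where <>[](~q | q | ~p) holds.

4 and 4

For []<>(~q & p):
1: successors {2, 4, 6}; <>(~q & p) there: 2:F, 4:F, 6:F. ✗
2: no successors, so []<>(~q & p) holds vacuously. ✓
3: successors {4, 6, 8}; <>(~q & p) there: 4:F, 6:F, 8:F. ✗
4: no successors, so []<>(~q & p) holds vacuously. ✓
5: successors {2, 4}; <>(~q & p) there: 2:F, 4:F. ✗
6: no successors, so []<>(~q & p) holds vacuously. ✓
7: successors {2, 4, 6, 8}; <>(~q & p) there: 2:F, 4:F, 6:F, 8:F. ✗
8: no successors, so []<>(~q & p) holds vacuously. ✓
— 4 worlds.
For <>[](~q | q | ~p):
1: successors {2, 4, 6}; [](~q | q | ~p) there: 2:T, 4:T, 6:T. ✓
2: no successors, so <>[](~q | q | ~p) fails. ✗
3: successors {4, 6, 8}; [](~q | q | ~p) there: 4:T, 6:T, 8:T. ✓
4: no successors, so <>[](~q | q | ~p) fails. ✗
5: successors {2, 4}; [](~q | q | ~p) there: 2:T, 4:T. ✓
6: no successors, so <>[](~q | q | ~p) fails. ✗
7: successors {2, 4, 6, 8}; [](~q | q | ~p) there: 2:T, 4:T, 6:T, 8:T. ✓
8: no successors, so <>[](~q | q | ~p) fails. ✗
— 4 worlds.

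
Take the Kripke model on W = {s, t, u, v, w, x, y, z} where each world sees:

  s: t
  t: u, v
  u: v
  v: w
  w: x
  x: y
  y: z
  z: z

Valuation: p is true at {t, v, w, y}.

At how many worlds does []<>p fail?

4

s: successors {t}; <>p there: t:T. ✓
t: successors {u, v}; <>p there: u:T, v:T. ✓
u: successors {v}; <>p there: v:T. ✓
v: successors {w}; <>p there: w:F. ✗
w: successors {x}; <>p there: x:T. ✓
x: successors {y}; <>p there: y:F. ✗
y: successors {z}; <>p there: z:F. ✗
z: successors {z}; <>p there: z:F. ✗
Satisfying worlds: {s, t, u, w}.
So []<>p fails at the other 4 worlds.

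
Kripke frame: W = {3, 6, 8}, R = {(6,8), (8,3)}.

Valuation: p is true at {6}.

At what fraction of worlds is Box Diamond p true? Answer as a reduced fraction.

3: no successors, so Box Diamond p holds vacuously. ✓
6: successors {8}; Diamond p there: 8:F. ✗
8: successors {3}; Diamond p there: 3:F. ✗
That's 1 of 3 worlds, so 1/3.

1/3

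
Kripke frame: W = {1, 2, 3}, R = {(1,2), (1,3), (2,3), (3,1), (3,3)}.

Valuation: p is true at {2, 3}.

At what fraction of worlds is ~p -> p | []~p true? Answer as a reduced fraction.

1: ~p is T, p | []~p is F. ✗
2: ~p is F, p | []~p is T. ✓
3: ~p is F, p | []~p is T. ✓
That's 2 of 3 worlds, so 2/3.

2/3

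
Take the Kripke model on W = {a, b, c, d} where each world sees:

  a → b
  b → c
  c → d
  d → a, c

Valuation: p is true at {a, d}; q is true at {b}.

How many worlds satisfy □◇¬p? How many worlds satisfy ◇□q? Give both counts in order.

For □◇¬p:
a: successors {b}; ◇¬p there: b:T. ✓
b: successors {c}; ◇¬p there: c:F. ✗
c: successors {d}; ◇¬p there: d:T. ✓
d: successors {a, c}; ◇¬p there: a:T, c:F. ✗
— 2 worlds.
For ◇□q:
a: successors {b}; □q there: b:F. ✗
b: successors {c}; □q there: c:F. ✗
c: successors {d}; □q there: d:F. ✗
d: successors {a, c}; □q there: a:T, c:F. ✓
— 1 world.

2 and 1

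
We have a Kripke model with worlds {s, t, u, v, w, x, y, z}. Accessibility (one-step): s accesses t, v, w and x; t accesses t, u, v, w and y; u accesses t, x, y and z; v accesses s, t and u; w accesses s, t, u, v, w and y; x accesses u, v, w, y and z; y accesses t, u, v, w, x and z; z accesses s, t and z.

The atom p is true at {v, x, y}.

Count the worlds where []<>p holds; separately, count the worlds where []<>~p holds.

1 and 8

For []<>p:
s: successors {t, v, w, x}; <>p there: t:T, v:F, w:T, x:T. ✗
t: successors {t, u, v, w, y}; <>p there: t:T, u:T, v:F, w:T, y:T. ✗
u: successors {t, x, y, z}; <>p there: t:T, x:T, y:T, z:F. ✗
v: successors {s, t, u}; <>p there: s:T, t:T, u:T. ✓
w: successors {s, t, u, v, w, y}; <>p there: s:T, t:T, u:T, v:F, w:T, y:T. ✗
x: successors {u, v, w, y, z}; <>p there: u:T, v:F, w:T, y:T, z:F. ✗
y: successors {t, u, v, w, x, z}; <>p there: t:T, u:T, v:F, w:T, x:T, z:F. ✗
z: successors {s, t, z}; <>p there: s:T, t:T, z:F. ✗
— 1 world.
For []<>~p:
s: successors {t, v, w, x}; <>~p there: t:T, v:T, w:T, x:T. ✓
t: successors {t, u, v, w, y}; <>~p there: t:T, u:T, v:T, w:T, y:T. ✓
u: successors {t, x, y, z}; <>~p there: t:T, x:T, y:T, z:T. ✓
v: successors {s, t, u}; <>~p there: s:T, t:T, u:T. ✓
w: successors {s, t, u, v, w, y}; <>~p there: s:T, t:T, u:T, v:T, w:T, y:T. ✓
x: successors {u, v, w, y, z}; <>~p there: u:T, v:T, w:T, y:T, z:T. ✓
y: successors {t, u, v, w, x, z}; <>~p there: t:T, u:T, v:T, w:T, x:T, z:T. ✓
z: successors {s, t, z}; <>~p there: s:T, t:T, z:T. ✓
— 8 worlds.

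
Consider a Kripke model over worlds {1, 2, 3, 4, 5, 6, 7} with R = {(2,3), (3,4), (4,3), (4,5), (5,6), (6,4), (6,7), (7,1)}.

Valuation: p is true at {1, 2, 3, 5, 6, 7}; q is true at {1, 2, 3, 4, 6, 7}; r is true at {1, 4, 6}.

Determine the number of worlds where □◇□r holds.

1: no successors, so □◇□r holds vacuously. ✓
2: successors {3}; ◇□r there: 3:F. ✗
3: successors {4}; ◇□r there: 4:T. ✓
4: successors {3, 5}; ◇□r there: 3:F, 5:F. ✗
5: successors {6}; ◇□r there: 6:T. ✓
6: successors {4, 7}; ◇□r there: 4:T, 7:T. ✓
7: successors {1}; ◇□r there: 1:F. ✗
Satisfying worlds: {1, 3, 5, 6}.

4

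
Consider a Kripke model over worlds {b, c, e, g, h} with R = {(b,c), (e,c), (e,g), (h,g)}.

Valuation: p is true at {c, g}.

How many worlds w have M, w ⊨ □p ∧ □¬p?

2

b: □p is T, □¬p is F. ✗
c: □p is T, □¬p is T. ✓
e: □p is T, □¬p is F. ✗
g: □p is T, □¬p is T. ✓
h: □p is T, □¬p is F. ✗
Satisfying worlds: {c, g}.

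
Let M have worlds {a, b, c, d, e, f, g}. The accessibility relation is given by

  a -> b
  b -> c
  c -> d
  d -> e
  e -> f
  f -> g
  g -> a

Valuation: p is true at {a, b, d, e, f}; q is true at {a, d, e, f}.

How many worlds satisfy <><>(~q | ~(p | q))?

3

a: successors {b}; <>(~q | ~(p | q)) there: b:T. ✓
b: successors {c}; <>(~q | ~(p | q)) there: c:F. ✗
c: successors {d}; <>(~q | ~(p | q)) there: d:F. ✗
d: successors {e}; <>(~q | ~(p | q)) there: e:F. ✗
e: successors {f}; <>(~q | ~(p | q)) there: f:T. ✓
f: successors {g}; <>(~q | ~(p | q)) there: g:F. ✗
g: successors {a}; <>(~q | ~(p | q)) there: a:T. ✓
Satisfying worlds: {a, e, g}.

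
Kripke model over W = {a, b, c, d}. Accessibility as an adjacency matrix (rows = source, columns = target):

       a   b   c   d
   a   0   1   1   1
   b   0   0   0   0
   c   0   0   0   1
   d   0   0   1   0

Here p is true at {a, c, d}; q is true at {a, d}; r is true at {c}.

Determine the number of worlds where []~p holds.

1

a: successors {b, c, d}; ~p there: b:T, c:F, d:F. ✗
b: no successors, so []~p holds vacuously. ✓
c: successors {d}; ~p there: d:F. ✗
d: successors {c}; ~p there: c:F. ✗
Satisfying worlds: {b}.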